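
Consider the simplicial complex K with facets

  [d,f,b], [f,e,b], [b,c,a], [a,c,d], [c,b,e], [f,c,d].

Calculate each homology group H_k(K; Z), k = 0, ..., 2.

We work with the vertex ordering a < b < c < d < e < f. The simplices of K, each written with vertices in increasing order, are:

  0-simplices (6): a, b, c, d, e, f
  1-simplices (12): ab, ac, ad, bc, bd, be, bf, cd, ce, cf, df, ef
  2-simplices (6): abc, acd, bce, bdf, bef, cdf

Hence C_0 ≅ Z^6, C_1 ≅ Z^12, C_2 ≅ Z^6.

The boundary map ∂_1: C_1 → C_0 is given by ∂[p,q] = [q] − [p].
The resulting 6×12 matrix has rank 5, and its Smith normal form has invariant factors (1,1,1,1,1).

Boundary ∂_2: C_2 → C_1 acts by ∂[p,q,r] = [q,r] − [p,r] + [p,q]. For instance
  ∂cdf = df − cf + cd,
  ∂bce = ce − be + bc.
The resulting 12×6 matrix has rank 6, and its Smith normal form has invariant factors (1,1,1,1,1,1).

Reading off H_k = ker ∂_k / im ∂_{k+1}:

  H_0: rank C_0 − rank ∂_1 = 6 − 5 = 1, and the invariant factors of ∂_1 are all 1, so H_0 ≅ Z.
  H_1: rank ker ∂_1 − rank ∂_2 = (12 − 5) − 6 = 1, and the invariant factors of ∂_2 are all 1, so H_1 ≅ Z.
  H_2: rank ker ∂_2 − rank ∂_3 = (6 − 6) − 0 = 0, and there is no ∂_3, so H_2 ≅ 0.

H_0 = Z,  H_1 = Z,  H_2 = 0.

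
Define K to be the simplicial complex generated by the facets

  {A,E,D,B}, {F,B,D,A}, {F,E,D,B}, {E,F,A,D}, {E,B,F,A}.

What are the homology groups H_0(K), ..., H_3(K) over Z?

Take the total order A < B < D < E < F on the vertex set. Then K (dimension 3) consists of the simplices:

  0-simplices (5): A, B, D, E, F
  1-simplices (10): AB, AD, AE, AF, BD, BE, BF, DE, DF, EF
  2-simplices (10): ABD, ABE, ABF, ADE, ADF, AEF, BDE, BDF, BEF, DEF
  3-simplices (5): ABDE, ABDF, ABEF, ADEF, BDEF

Hence C_0 ≅ Z^5, C_1 ≅ Z^10, C_2 ≅ Z^10, C_3 ≅ Z^5.

Boundary ∂_1: C_1 → C_0 maps an edge to its endpoints' difference, ∂[p,q] = q − p. For instance
  ∂BE = E − B.
This gives a 5×10 integer matrix of rank 4; reducing to Smith normal form yields diagonal entries (1,1,1,1).

Boundary ∂_2: C_2 → C_1 sends each 2-simplex [p,q,r] to [q,r] − [p,r] + [p,q]. For instance
  ∂DEF = EF − DF + DE,
  ∂ABE = BE − AE + AB.
The 10×10 boundary matrix has rank 6 and Smith normal form diag(1,1,1,1,1,1).

The boundary map ∂_3: C_3 → C_2 sends each 3-simplex σ to the alternating sum Σ_i (−1)^i (σ with its i-th vertex removed). For instance
  ∂BDEF = DEF − BEF + BDF − BDE,
  ∂ABDF = BDF − ADF + ABF − ABD.
The resulting 10×5 matrix has rank 4, and its Smith normal form has invariant factors (1,1,1,1).

Computing H_k = (kernel of ∂_k) / (image of ∂_{k+1}):

  H_0: rank C_0 − rank ∂_1 = 5 − 4 = 1, and the invariant factors of ∂_1 are all 1, so H_0 ≅ Z.
  H_1: rank ker ∂_1 − rank ∂_2 = (10 − 4) − 6 = 0, and the invariant factors of ∂_2 are all 1, so H_1 ≅ 0.
  H_2: rank ker ∂_2 − rank ∂_3 = (10 − 6) − 4 = 0, and the invariant factors of ∂_3 are all 1, so H_2 ≅ 0.
  H_3: rank ker ∂_3 − rank ∂_4 = (5 − 4) − 0 = 1, and there is no ∂_4, so H_3 ≅ Z.

H_0 ≅ Z,  H_1 = 0,  H_2 = 0,  H_3 ≅ Z.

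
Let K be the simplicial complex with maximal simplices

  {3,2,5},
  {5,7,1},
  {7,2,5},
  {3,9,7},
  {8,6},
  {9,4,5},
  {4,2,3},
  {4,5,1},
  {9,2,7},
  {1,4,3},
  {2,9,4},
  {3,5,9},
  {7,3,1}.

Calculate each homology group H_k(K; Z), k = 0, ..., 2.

H_0 = Z^2,  H_1 = Z/2,  H_2 = 0.

We work with the vertex ordering 1 < 2 < 3 < 4 < 5 < 6 < 7 < 8 < 9. The simplices of K, each written with vertices in increasing order, are:

  0-simplices (9): [1], [2], [3], [4], [5], [6], [7], [8], [9]
  1-simplices (19): [1,3], [1,4], [1,5], [1,7], [2,3], [2,4], [2,5], [2,7], [2,9], [3,4], [3,5], [3,7], [3,9], [4,5], [4,9], [5,7], [5,9], [6,8], [7,9]
  2-simplices (12): [1,3,4], [1,3,7], [1,4,5], [1,5,7], [2,3,4], [2,3,5], [2,4,9], [2,5,7], [2,7,9], [3,5,9], [3,7,9], [4,5,9]

Hence C_0 ≅ Z^9, C_1 ≅ Z^19, C_2 ≅ Z^12.

Boundary ∂_1: C_1 → C_0 is given by ∂[p,q] = [q] − [p].
As a 9×19 matrix over Z this has rank 7, with invariant factors (1,1,1,1,1,1,1).

The boundary map ∂_2: C_2 → C_1 maps a triangle to the signed sum of its edges. For instance
  ∂[2,5,7] = [5,7] − [2,7] + [2,5],
  ∂[1,3,4] = [3,4] − [1,4] + [1,3].
As a 19×12 matrix over Z this has rank 12, with invariant factors (1,1,1,1,1,1,1,1,1,1,1,2).

From H_k ≅ ker(∂_k) / im(∂_{k+1}) we obtain:

  H_0: rank C_0 − rank ∂_1 = 9 − 7 = 2, and the invariant factors of ∂_1 are all 1, so H_0 = Z^2.
  H_1: rank ker ∂_1 − rank ∂_2 = (19 − 7) − 12 = 0, and ∂_2 has invariant factor 2 > 1, so H_1 = Z/2.
  H_2: rank ker ∂_2 − rank ∂_3 = (12 − 12) − 0 = 0, and there is no ∂_3, so H_2 = 0.

(K is a triangulation of the disjoint union of the real projective plane RP^2 and the 1-simplex.)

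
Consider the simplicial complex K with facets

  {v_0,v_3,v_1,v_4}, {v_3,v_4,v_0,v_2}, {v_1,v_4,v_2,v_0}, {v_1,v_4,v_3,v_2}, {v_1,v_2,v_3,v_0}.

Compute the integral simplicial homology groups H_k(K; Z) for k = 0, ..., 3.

H_0 ≅ Z,  H_1 = 0,  H_2 = 0,  H_3 ≅ Z.

We work with the vertex ordering v_0 < v_1 < v_2 < v_3 < v_4. The simplices of K, each written with vertices in increasing order, are:

  0-simplices (5): [v_0], [v_1], [v_2], [v_3], [v_4]
  1-simplices (10): [v_0,v_1], [v_0,v_2], [v_0,v_3], [v_0,v_4], [v_1,v_2], [v_1,v_3], [v_1,v_4], [v_2,v_3], [v_2,v_4], [v_3,v_4]
  2-simplices (10): [v_0,v_1,v_2], [v_0,v_1,v_3], [v_0,v_1,v_4], [v_0,v_2,v_3], [v_0,v_2,v_4], [v_0,v_3,v_4], [v_1,v_2,v_3], [v_1,v_2,v_4], [v_1,v_3,v_4], [v_2,v_3,v_4]
  3-simplices (5): [v_0,v_1,v_2,v_3], [v_0,v_1,v_2,v_4], [v_0,v_1,v_3,v_4], [v_0,v_2,v_3,v_4], [v_1,v_2,v_3,v_4]

giving chain groups C_0 ≅ Z^5, C_1 ≅ Z^10, C_2 ≅ Z^10, C_3 ≅ Z^5.

∂_1: C_1 → C_0 maps an edge to its endpoints' difference, ∂[p,q] = q − p.
This gives a 5×10 integer matrix of rank 4; reducing to Smith normal form yields diagonal entries (1,1,1,1).

Boundary ∂_2: C_2 → C_1 maps a triangle to the signed sum of its edges. For instance
  ∂[v_2,v_3,v_4] = [v_3,v_4] − [v_2,v_4] + [v_2,v_3],
  ∂[v_0,v_1,v_3] = [v_1,v_3] − [v_0,v_3] + [v_0,v_1].
As a 10×10 matrix over Z this has rank 6, with invariant factors (1,1,1,1,1,1).

The boundary map ∂_3: C_3 → C_2 sends each 3-simplex σ to the alternating sum Σ_i (−1)^i (σ with its i-th vertex removed). For instance
  ∂[v_1,v_2,v_3,v_4] = [v_2,v_3,v_4] − [v_1,v_3,v_4] + [v_1,v_2,v_4] − [v_1,v_2,v_3],
  ∂[v_0,v_1,v_3,v_4] = [v_1,v_3,v_4] − [v_0,v_3,v_4] + [v_0,v_1,v_4] − [v_0,v_1,v_3].
The resulting 10×5 matrix has rank 4, and its Smith normal form has invariant factors (1,1,1,1).

From H_k ≅ ker(∂_k) / im(∂_{k+1}) we obtain:

  H_0: rank C_0 − rank ∂_1 = 5 − 4 = 1, and the invariant factors of ∂_1 are all 1, so H_0 = Z.
  H_1: rank ker ∂_1 − rank ∂_2 = (10 − 4) − 6 = 0, and the invariant factors of ∂_2 are all 1, so H_1 = 0.
  H_2: rank ker ∂_2 − rank ∂_3 = (10 − 6) − 4 = 0, and the invariant factors of ∂_3 are all 1, so H_2 = 0.
  H_3: rank ker ∂_3 − rank ∂_4 = (5 − 4) − 0 = 1, and there is no ∂_4, so H_3 = Z.

(K is a triangulation of the 3-sphere S^3.)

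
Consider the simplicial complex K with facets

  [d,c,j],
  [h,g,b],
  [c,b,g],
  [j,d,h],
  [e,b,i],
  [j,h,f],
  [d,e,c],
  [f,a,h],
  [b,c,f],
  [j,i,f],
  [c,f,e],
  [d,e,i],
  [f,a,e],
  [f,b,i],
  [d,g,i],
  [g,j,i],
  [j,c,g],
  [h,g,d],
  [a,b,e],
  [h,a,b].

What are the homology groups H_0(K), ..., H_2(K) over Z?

H_0 = Z,  H_1 = Z ⊕ Z/2Z,  H_2 = 0.

Take the total order a < b < c < d < e < f < g < h < i < j on the vertex set. Then K (dimension 2) consists of the simplices:

  0-simplices (10): a, b, c, d, e, f, g, h, i, j
  1-simplices (30): ab, ae, af, ah, bc, be, bf, bg, bh, bi, cd, ce, cf, cg, cj, de, dg, dh, di, dj, ef, ei, fh, fi, fj, gh, gi, gj, hj, ij
  2-simplices (20): abe, abh, aef, afh, bcf, bcg, bei, bfi, bgh, cde, cdj, cef, cgj, dei, dgh, dgi, dhj, fhj, fij, gij

so the chain groups are C_0 ≅ Z^10, C_1 ≅ Z^30, C_2 ≅ Z^20.

Boundary ∂_1: C_1 → C_0 maps an edge to its endpoints' difference, ∂[p,q] = q − p. For instance
  ∂ij = j − i.
The resulting 10×30 matrix has rank 9, and its Smith normal form has invariant factors (1,1,1,1,1,1,1,1,1).

Boundary ∂_2: C_2 → C_1 sends each 2-simplex [p,q,r] to [q,r] − [p,r] + [p,q]. For instance
  ∂dgi = gi − di + dg,
  ∂bgh = gh − bh + bg.
As a 30×20 matrix over Z this has rank 20, with invariant factors (1,1,1,1,1,1,1,1,1,1,1,1,1,1,1,1,1,1,1,2).

Computing H_k = (kernel of ∂_k) / (image of ∂_{k+1}):

  H_0: rank C_0 − rank ∂_1 = 10 − 9 = 1, and the invariant factors of ∂_1 are all 1, so H_0 = Z.
  H_1: rank ker ∂_1 − rank ∂_2 = (30 − 9) − 20 = 1, and ∂_2 has invariant factor 2 > 1, so H_1 = Z ⊕ Z/2Z.
  H_2: rank ker ∂_2 − rank ∂_3 = (20 − 20) − 0 = 0, and there is no ∂_3, so H_2 = 0.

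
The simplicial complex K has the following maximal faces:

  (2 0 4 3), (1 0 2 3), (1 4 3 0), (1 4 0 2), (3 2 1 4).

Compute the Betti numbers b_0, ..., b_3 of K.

b_0 = 1, b_1 = 0, b_2 = 0, b_3 = 1.

K has 5 vertices, 10 edges, 10 triangles, 5 3-simplices.
rank ∂_0 = 0, rank ∂_1 = 4 ⇒ b_0 = 5 − 0 − 4 = 1; all invariant factors of ∂_1 are 1 so no torsion. So H_0 = Z.
rank ∂_1 = 4, rank ∂_2 = 6 ⇒ b_1 = 10 − 4 − 6 = 0; all invariant factors of ∂_2 are 1 so no torsion. So H_1 = 0.
rank ∂_2 = 6, rank ∂_3 = 4 ⇒ b_2 = 10 − 6 − 4 = 0; all invariant factors of ∂_3 are 1 so no torsion. So H_2 = 0.
rank ∂_3 = 4, rank ∂_4 = 0 ⇒ b_3 = 5 − 4 − 0 = 1. So H_3 = Z.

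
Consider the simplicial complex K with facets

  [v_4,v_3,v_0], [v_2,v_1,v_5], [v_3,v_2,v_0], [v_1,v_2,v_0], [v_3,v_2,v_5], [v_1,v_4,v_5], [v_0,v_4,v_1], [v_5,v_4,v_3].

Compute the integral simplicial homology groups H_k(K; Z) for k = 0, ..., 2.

Order the vertices as v_0 < v_1 < v_2 < v_3 < v_4 < v_5. Listing each simplex with vertices in this order, K has dimension 2 with simplices:

  0-simplices (6): [v_0], [v_1], [v_2], [v_3], [v_4], [v_5]
  1-simplices (12): [v_0,v_1], [v_0,v_2], [v_0,v_3], [v_0,v_4], [v_1,v_2], [v_1,v_4], [v_1,v_5], [v_2,v_3], [v_2,v_5], [v_3,v_4], [v_3,v_5], [v_4,v_5]
  2-simplices (8): [v_0,v_1,v_2], [v_0,v_1,v_4], [v_0,v_2,v_3], [v_0,v_3,v_4], [v_1,v_2,v_5], [v_1,v_4,v_5], [v_2,v_3,v_5], [v_3,v_4,v_5]

giving chain groups C_0 ≅ Z^6, C_1 ≅ Z^12, C_2 ≅ Z^8.

∂_1: C_1 → C_0 is given by ∂[p,q] = [q] − [p].
The 6×12 boundary matrix has rank 5 and Smith normal form diag(1,1,1,1,1).

∂_2: C_2 → C_1 sends each 2-simplex [p,q,r] to [q,r] − [p,r] + [p,q]. For instance
  ∂[v_0,v_3,v_4] = [v_3,v_4] − [v_0,v_4] + [v_0,v_3],
  ∂[v_0,v_2,v_3] = [v_2,v_3] − [v_0,v_3] + [v_0,v_2].
This gives a 12×8 integer matrix of rank 7; reducing to Smith normal form yields diagonal entries (1,1,1,1,1,1,1).

Reading off H_k = ker ∂_k / im ∂_{k+1}:

  H_0: rank C_0 − rank ∂_1 = 6 − 5 = 1, and the invariant factors of ∂_1 are all 1, so H_0 = Z.
  H_1: rank ker ∂_1 − rank ∂_2 = (12 − 5) − 7 = 0, and the invariant factors of ∂_2 are all 1, so H_1 = 0.
  H_2: rank ker ∂_2 − rank ∂_3 = (8 − 7) − 0 = 1, and there is no ∂_3, so H_2 = Z.

H_0 ≅ Z,  H_1 = 0,  H_2 ≅ Z.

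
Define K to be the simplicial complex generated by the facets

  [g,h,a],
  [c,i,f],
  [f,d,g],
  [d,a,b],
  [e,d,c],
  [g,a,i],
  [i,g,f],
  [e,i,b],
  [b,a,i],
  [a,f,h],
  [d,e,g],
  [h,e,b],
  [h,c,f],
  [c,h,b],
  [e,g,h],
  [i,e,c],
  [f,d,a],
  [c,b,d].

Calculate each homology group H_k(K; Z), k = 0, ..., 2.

Fix the vertex order a < b < c < d < e < f < g < h < i and write every simplex with vertices in increasing order. Then dim K = 2 and the simplices of K are:

  0-simplices (9): a, b, c, d, e, f, g, h, i
  1-simplices (27): ab, ad, af, ag, ah, ai, bc, bd, be, bh, bi, cd, ce, cf, ch, ci, de, df, dg, eg, eh, ei, fg, fh, fi, gh, gi
  2-simplices (18): abd, abi, adf, afh, agh, agi, bcd, bch, beh, bei, cde, cei, cfh, cfi, deg, dfg, egh, fgi

Hence C_0 ≅ Z^9, C_1 ≅ Z^27, C_2 ≅ Z^18.

∂_1: C_1 → C_0 is given by ∂[p,q] = [q] − [p].
This gives a 9×27 integer matrix of rank 8; reducing to Smith normal form yields diagonal entries (1,1,1,1,1,1,1,1).

Boundary ∂_2: C_2 → C_1 maps a triangle to the signed sum of its edges. For instance
  ∂cfh = fh − ch + cf,
  ∂cfi = fi − ci + cf.
As a 27×18 matrix over Z this has rank 18, with invariant factors (1,1,1,1,1,1,1,1,1,1,1,1,1,1,1,1,1,2).

From H_k ≅ ker(∂_k) / im(∂_{k+1}) we obtain:

  H_0: rank C_0 − rank ∂_1 = 9 − 8 = 1, and the invariant factors of ∂_1 are all 1, so H_0 ≅ Z.
  H_1: rank ker ∂_1 − rank ∂_2 = (27 − 8) − 18 = 1, and ∂_2 has invariant factor 2 > 1, so H_1 ≅ Z ⊕ Z/2Z.
  H_2: rank ker ∂_2 − rank ∂_3 = (18 − 18) − 0 = 0, and there is no ∂_3, so H_2 ≅ 0.

As a check, the Euler characteristic is 9 − 27 + 18 = 0, which agrees with 1 − 1 + 0 = 0.

H_0 ≅ Z,  H_1 ≅ Z ⊕ Z/2Z,  H_2 = 0.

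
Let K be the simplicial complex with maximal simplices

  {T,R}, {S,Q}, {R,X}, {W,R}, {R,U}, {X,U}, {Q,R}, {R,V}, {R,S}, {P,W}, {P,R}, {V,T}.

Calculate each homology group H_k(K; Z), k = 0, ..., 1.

Take the total order P < Q < R < S < T < U < V < W < X on the vertex set. Then K (dimension 1) consists of the simplices:

  0-simplices (9): P, Q, R, S, T, U, V, W, X
  1-simplices (12): PR, PW, QR, QS, RS, RT, RU, RV, RW, RX, TV, UX

giving chain groups C_0 ≅ Z^9, C_1 ≅ Z^12.

Boundary ∂_1: C_1 → C_0 maps an edge to its endpoints' difference, ∂[p,q] = q − p.
This gives a 9×12 integer matrix of rank 8; reducing to Smith normal form yields diagonal entries (1,1,1,1,1,1,1,1).

From H_k ≅ ker(∂_k) / im(∂_{k+1}) we obtain:

  H_0: rank C_0 − rank ∂_1 = 9 − 8 = 1, and the invariant factors of ∂_1 are all 1, so H_0 ≅ Z.
  H_1: rank ker ∂_1 − rank ∂_2 = (12 − 8) − 0 = 4, and there is no ∂_2, so H_1 ≅ Z^4.

(K is a triangulation of a wedge of 4 circles.)

H_0 = Z,  H_1 = Z^4.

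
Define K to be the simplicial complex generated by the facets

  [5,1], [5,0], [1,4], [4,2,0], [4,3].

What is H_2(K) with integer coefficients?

Take the total order 0 < 1 < 2 < 3 < 4 < 5 on the vertex set. Then K (dimension 2) consists of the simplices:

  0-simplices (6): [0], [1], [2], [3], [4], [5]
  1-simplices (7): [0,2], [0,4], [0,5], [1,4], [1,5], [2,4], [3,4]
  2-simplices (1): [0,2,4]

giving chain groups C_0 ≅ Z^6, C_1 ≅ Z^7, C_2 ≅ Z^1.

Boundary ∂_1: C_1 → C_0 is given by ∂[p,q] = [q] − [p].
The resulting 6×7 matrix has rank 5, and its Smith normal form has invariant factors (1,1,1,1,1).

Boundary ∂_2: C_2 → C_1 acts by ∂[p,q,r] = [q,r] − [p,r] + [p,q]. For instance
  ∂[0,2,4] = [2,4] − [0,4] + [0,2].
The resulting 7×1 matrix has rank 1, and its Smith normal form has invariant factors (1).

Now H_k = ker ∂_k / im ∂_{k+1}, so:

  H_2: rank ker ∂_2 − rank ∂_3 = (1 − 1) − 0 = 0, and there is no ∂_3, so H_2 = 0.

H_2 ≅ 0.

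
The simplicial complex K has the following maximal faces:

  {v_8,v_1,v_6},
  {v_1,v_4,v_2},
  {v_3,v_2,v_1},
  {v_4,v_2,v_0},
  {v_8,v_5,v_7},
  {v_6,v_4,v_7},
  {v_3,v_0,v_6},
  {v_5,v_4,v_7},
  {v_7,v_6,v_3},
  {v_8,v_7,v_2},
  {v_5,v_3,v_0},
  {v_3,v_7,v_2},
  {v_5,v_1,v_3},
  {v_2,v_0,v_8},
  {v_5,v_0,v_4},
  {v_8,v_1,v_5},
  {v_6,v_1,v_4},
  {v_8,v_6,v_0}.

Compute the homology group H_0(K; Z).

H_0 = Z.

K has 9 vertices, 27 edges, 18 triangles.
rank ∂_0 = 0, rank ∂_1 = 8 ⇒ b_0 = 9 − 0 − 8 = 1; all invariant factors of ∂_1 are 1 so no torsion. So H_0 ≅ Z.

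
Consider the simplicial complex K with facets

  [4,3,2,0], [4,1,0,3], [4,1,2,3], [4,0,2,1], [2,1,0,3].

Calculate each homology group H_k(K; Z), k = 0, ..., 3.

Fix the vertex order 0 < 1 < 2 < 3 < 4 and write every simplex with vertices in increasing order. Then dim K = 3 and the simplices of K are:

  0-simplices (5): [0], [1], [2], [3], [4]
  1-simplices (10): [0,1], [0,2], [0,3], [0,4], [1,2], [1,3], [1,4], [2,3], [2,4], [3,4]
  2-simplices (10): [0,1,2], [0,1,3], [0,1,4], [0,2,3], [0,2,4], [0,3,4], [1,2,3], [1,2,4], [1,3,4], [2,3,4]
  3-simplices (5): [0,1,2,3], [0,1,2,4], [0,1,3,4], [0,2,3,4], [1,2,3,4]

Hence C_0 ≅ Z^5, C_1 ≅ Z^10, C_2 ≅ Z^10, C_3 ≅ Z^5.

Boundary ∂_1: C_1 → C_0 maps an edge to its endpoints' difference, ∂[p,q] = q − p. For instance
  ∂[0,3] = [3] − [0].
The resulting 5×10 matrix has rank 4, and its Smith normal form has invariant factors (1,1,1,1).

Boundary ∂_2: C_2 → C_1 maps a triangle to the signed sum of its edges. For instance
  ∂[2,3,4] = [3,4] − [2,4] + [2,3],
  ∂[0,3,4] = [3,4] − [0,4] + [0,3].
The 10×10 boundary matrix has rank 6 and Smith normal form diag(1,1,1,1,1,1).

Boundary ∂_3: C_3 → C_2 sends each 3-simplex σ to the alternating sum Σ_i (−1)^i (σ with its i-th vertex removed). For instance
  ∂[1,2,3,4] = [2,3,4] − [1,3,4] + [1,2,4] − [1,2,3],
  ∂[0,2,3,4] = [2,3,4] − [0,3,4] + [0,2,4] − [0,2,3].
This gives a 10×5 integer matrix of rank 4; reducing to Smith normal form yields diagonal entries (1,1,1,1).

Now H_k = ker ∂_k / im ∂_{k+1}, so:

  H_0: rank C_0 − rank ∂_1 = 5 − 4 = 1, and the invariant factors of ∂_1 are all 1, so H_0 = Z.
  H_1: rank ker ∂_1 − rank ∂_2 = (10 − 4) − 6 = 0, and the invariant factors of ∂_2 are all 1, so H_1 = 0.
  H_2: rank ker ∂_2 − rank ∂_3 = (10 − 6) − 4 = 0, and the invariant factors of ∂_3 are all 1, so H_2 = 0.
  H_3: rank ker ∂_3 − rank ∂_4 = (5 − 4) − 0 = 1, and there is no ∂_4, so H_3 = Z.

As a check, the Euler characteristic is 5 − 10 + 10 − 5 = 0, which agrees with 1 − 0 + 0 − 1 = 0.

H_0 = Z,  H_1 = 0,  H_2 = 0,  H_3 = Z.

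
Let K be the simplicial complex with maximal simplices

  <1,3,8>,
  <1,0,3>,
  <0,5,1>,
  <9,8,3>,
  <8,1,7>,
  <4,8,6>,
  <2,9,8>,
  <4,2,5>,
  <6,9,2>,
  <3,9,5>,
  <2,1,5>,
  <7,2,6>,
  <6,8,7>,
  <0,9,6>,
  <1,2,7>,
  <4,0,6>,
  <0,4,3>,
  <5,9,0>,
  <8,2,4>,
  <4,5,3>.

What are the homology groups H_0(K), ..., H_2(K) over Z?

H_0 = Z,  H_1 = Z ⊕ Z/2Z,  H_2 = 0.

K has 10 vertices, 30 edges, 20 triangles.
rank ∂_0 = 0, rank ∂_1 = 9 ⇒ b_0 = 10 − 0 − 9 = 1; all invariant factors of ∂_1 are 1 so no torsion. So H_0 = Z.
rank ∂_1 = 9, rank ∂_2 = 20 ⇒ b_1 = 30 − 9 − 20 = 1; ∂_2 has invariant factor(s) [2] giving torsion. So H_1 = Z ⊕ Z/2Z.
rank ∂_2 = 20, rank ∂_3 = 0 ⇒ b_2 = 20 − 20 − 0 = 0. So H_2 = 0.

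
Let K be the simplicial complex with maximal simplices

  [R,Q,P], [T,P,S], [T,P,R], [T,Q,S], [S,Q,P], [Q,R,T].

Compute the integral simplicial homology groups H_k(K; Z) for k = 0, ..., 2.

Take the total order P < Q < R < S < T on the vertex set. Then K (dimension 2) consists of the simplices:

  0-simplices (5): P, Q, R, S, T
  1-simplices (9): PQ, PR, PS, PT, QR, QS, QT, RT, ST
  2-simplices (6): PQR, PQS, PRT, PST, QRT, QST

so the chain groups are C_0 ≅ Z^5, C_1 ≅ Z^9, C_2 ≅ Z^6.

∂_1: C_1 → C_0 is given by ∂[p,q] = [q] − [p]. For instance
  ∂QT = T − Q.
The resulting 5×9 matrix has rank 4, and its Smith normal form has invariant factors (1,1,1,1).

∂_2: C_2 → C_1 sends each 2-simplex [p,q,r] to [q,r] − [p,r] + [p,q]. For instance
  ∂PQR = QR − PR + PQ,
  ∂QST = ST − QT + QS.
The resulting 9×6 matrix has rank 5, and its Smith normal form has invariant factors (1,1,1,1,1).

Now H_k = ker ∂_k / im ∂_{k+1}, so:

  H_0: rank C_0 − rank ∂_1 = 5 − 4 = 1, and the invariant factors of ∂_1 are all 1, so H_0 ≅ Z.
  H_1: rank ker ∂_1 − rank ∂_2 = (9 − 4) − 5 = 0, and the invariant factors of ∂_2 are all 1, so H_1 ≅ 0.
  H_2: rank ker ∂_2 − rank ∂_3 = (6 − 5) − 0 = 1, and there is no ∂_3, so H_2 ≅ Z.

As a check, the Euler characteristic is 5 − 9 + 6 = 2, which agrees with 1 − 0 + 1 = 2.

H_0 ≅ Z,  H_1 = 0,  H_2 ≅ Z.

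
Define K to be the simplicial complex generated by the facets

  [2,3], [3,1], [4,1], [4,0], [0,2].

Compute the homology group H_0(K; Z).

H_0 ≅ Z.

We work with the vertex ordering 0 < 1 < 2 < 3 < 4. The simplices of K, each written with vertices in increasing order, are:

  0-simplices (5): [0], [1], [2], [3], [4]
  1-simplices (5): [0,2], [0,4], [1,3], [1,4], [2,3]

giving chain groups C_0 ≅ Z^5, C_1 ≅ Z^5.

Boundary ∂_1: C_1 → C_0 sends each edge [p,q] (with p < q) to q − p. For instance
  ∂[0,2] = [2] − [0].
As a 5×5 matrix over Z this has rank 4, with invariant factors (1,1,1,1).

Now H_k = ker ∂_k / im ∂_{k+1}, so:

  H_0: rank C_0 − rank ∂_1 = 5 − 4 = 1, and the invariant factors of ∂_1 are all 1, so H_0 = Z.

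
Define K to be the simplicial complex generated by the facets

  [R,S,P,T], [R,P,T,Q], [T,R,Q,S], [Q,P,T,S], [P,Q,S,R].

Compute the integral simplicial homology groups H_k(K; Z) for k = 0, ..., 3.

Fix the vertex order P < Q < R < S < T and write every simplex with vertices in increasing order. Then dim K = 3 and the simplices of K are:

  0-simplices (5): P, Q, R, S, T
  1-simplices (10): PQ, PR, PS, PT, QR, QS, QT, RS, RT, ST
  2-simplices (10): PQR, PQS, PQT, PRS, PRT, PST, QRS, QRT, QST, RST
  3-simplices (5): PQRS, PQRT, PQST, PRST, QRST

giving chain groups C_0 ≅ Z^5, C_1 ≅ Z^10, C_2 ≅ Z^10, C_3 ≅ Z^5.

∂_1: C_1 → C_0 maps an edge to its endpoints' difference, ∂[p,q] = q − p. For instance
  ∂PS = S − P.
The resulting 5×10 matrix has rank 4, and its Smith normal form has invariant factors (1,1,1,1).

Boundary ∂_2: C_2 → C_1 acts by ∂[p,q,r] = [q,r] − [p,r] + [p,q]. For instance
  ∂PRT = RT − PT + PR,
  ∂PQT = QT − PT + PQ.
The 10×10 boundary matrix has rank 6 and Smith normal form diag(1,1,1,1,1,1).

The boundary map ∂_3: C_3 → C_2 sends each 3-simplex σ to the alternating sum Σ_i (−1)^i (σ with its i-th vertex removed). For instance
  ∂PQRT = QRT − PRT + PQT − PQR,
  ∂QRST = RST − QST + QRT − QRS.
The resulting 10×5 matrix has rank 4, and its Smith normal form has invariant factors (1,1,1,1).

Now H_k = ker ∂_k / im ∂_{k+1}, so:

  H_0: rank C_0 − rank ∂_1 = 5 − 4 = 1, and the invariant factors of ∂_1 are all 1, so H_0 ≅ Z.
  H_1: rank ker ∂_1 − rank ∂_2 = (10 − 4) − 6 = 0, and the invariant factors of ∂_2 are all 1, so H_1 ≅ 0.
  H_2: rank ker ∂_2 − rank ∂_3 = (10 − 6) − 4 = 0, and the invariant factors of ∂_3 are all 1, so H_2 ≅ 0.
  H_3: rank ker ∂_3 − rank ∂_4 = (5 − 4) − 0 = 1, and there is no ∂_4, so H_3 ≅ Z.

H_0 ≅ Z,  H_1 = 0,  H_2 = 0,  H_3 ≅ Z.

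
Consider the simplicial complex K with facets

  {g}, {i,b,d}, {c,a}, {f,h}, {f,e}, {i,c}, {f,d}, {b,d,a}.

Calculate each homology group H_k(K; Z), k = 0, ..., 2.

H_0 = Z^2,  H_1 = Z,  H_2 = 0.

Order the vertices as a < b < c < d < e < f < g < h < i. Listing each simplex with vertices in this order, K has dimension 2 with simplices:

  0-simplices (9): a, b, c, d, e, f, g, h, i
  1-simplices (10): ab, ac, ad, bd, bi, ci, df, di, ef, fh
  2-simplices (2): abd, bdi

giving chain groups C_0 ≅ Z^9, C_1 ≅ Z^10, C_2 ≅ Z^2.

Boundary ∂_1: C_1 → C_0 sends each edge [p,q] (with p < q) to q − p. For instance
  ∂ef = f − e.
The resulting 9×10 matrix has rank 7, and its Smith normal form has invariant factors (1,1,1,1,1,1,1).

Boundary ∂_2: C_2 → C_1 sends each 2-simplex [p,q,r] to [q,r] − [p,r] + [p,q]. For instance
  ∂abd = bd − ad + ab,
  ∂bdi = di − bi + bd.
This gives a 10×2 integer matrix of rank 2; reducing to Smith normal form yields diagonal entries (1,1).

Reading off H_k = ker ∂_k / im ∂_{k+1}:

  H_0: rank C_0 − rank ∂_1 = 9 − 7 = 2, and the invariant factors of ∂_1 are all 1, so H_0 ≅ Z^2.
  H_1: rank ker ∂_1 − rank ∂_2 = (10 − 7) − 2 = 1, and the invariant factors of ∂_2 are all 1, so H_1 ≅ Z.
  H_2: rank ker ∂_2 − rank ∂_3 = (2 − 2) − 0 = 0, and there is no ∂_3, so H_2 ≅ 0.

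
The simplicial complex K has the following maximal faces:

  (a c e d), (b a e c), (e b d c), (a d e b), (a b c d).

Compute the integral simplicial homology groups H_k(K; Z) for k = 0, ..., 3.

H_0 = Z,  H_1 = 0,  H_2 = 0,  H_3 = Z.

K has 5 vertices, 10 edges, 10 triangles, 5 3-simplices.
rank ∂_0 = 0, rank ∂_1 = 4 ⇒ b_0 = 5 − 0 − 4 = 1; all invariant factors of ∂_1 are 1 so no torsion. So H_0 = Z.
rank ∂_1 = 4, rank ∂_2 = 6 ⇒ b_1 = 10 − 4 − 6 = 0; all invariant factors of ∂_2 are 1 so no torsion. So H_1 = 0.
rank ∂_2 = 6, rank ∂_3 = 4 ⇒ b_2 = 10 − 6 − 4 = 0; all invariant factors of ∂_3 are 1 so no torsion. So H_2 = 0.
rank ∂_3 = 4, rank ∂_4 = 0 ⇒ b_3 = 5 − 4 − 0 = 1. So H_3 = Z.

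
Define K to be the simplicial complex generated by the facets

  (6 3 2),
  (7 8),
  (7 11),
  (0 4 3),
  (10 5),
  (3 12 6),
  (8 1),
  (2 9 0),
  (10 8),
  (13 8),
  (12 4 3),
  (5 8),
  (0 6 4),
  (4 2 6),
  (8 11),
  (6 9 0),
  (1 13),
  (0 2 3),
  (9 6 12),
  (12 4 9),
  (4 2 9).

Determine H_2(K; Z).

We work with the vertex ordering 0 < 1 < 2 < 3 < 4 < 5 < 6 < 7 < 8 < 9 < 10 < 11 < 12 < 13. The simplices of K, each written with vertices in increasing order, are:

  0-simplices (14): [0], [1], [2], [3], [4], [5], [6], [7], [8], [9], [10], [11], [12], [13]
  1-simplices (27): (27 of them)
  2-simplices (12): [0,2,3], [0,2,9], [0,3,4], [0,4,6], [0,6,9], [2,3,6], [2,4,6], [2,4,9], [3,4,12], [3,6,12], [4,9,12], [6,9,12]

giving chain groups C_0 ≅ Z^14, C_1 ≅ Z^27, C_2 ≅ Z^12.

The boundary map ∂_1: C_1 → C_0 sends each edge [p,q] (with p < q) to q − p. For instance
  ∂[8,10] = [10] − [8].
As a 14×27 matrix over Z this has rank 12, with invariant factors (1,1,1,1,1,1,1,1,1,1,1,1).

The boundary map ∂_2: C_2 → C_1 acts by ∂[p,q,r] = [q,r] − [p,r] + [p,q]. For instance
  ∂[3,4,12] = [4,12] − [3,12] + [3,4],
  ∂[0,2,9] = [2,9] − [0,9] + [0,2].
The 27×12 boundary matrix has rank 12 and Smith normal form diag(1,1,1,1,1,1,1,1,1,1,1,2).

Computing H_k = (kernel of ∂_k) / (image of ∂_{k+1}):

  H_2: rank ker ∂_2 − rank ∂_3 = (12 − 12) − 0 = 0, and there is no ∂_3, so H_2 ≅ 0.

H_2 = 0.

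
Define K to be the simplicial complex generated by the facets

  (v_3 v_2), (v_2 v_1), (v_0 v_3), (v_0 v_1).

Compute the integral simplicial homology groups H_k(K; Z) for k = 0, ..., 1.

Order the vertices as v_0 < v_1 < v_2 < v_3. Listing each simplex with vertices in this order, K has dimension 1 with simplices:

  0-simplices (4): [v_0], [v_1], [v_2], [v_3]
  1-simplices (4): [v_0,v_1], [v_0,v_3], [v_1,v_2], [v_2,v_3]

giving chain groups C_0 ≅ Z^4, C_1 ≅ Z^4.

∂_1: C_1 → C_0 maps an edge to its endpoints' difference, ∂[p,q] = q − p. For instance
  ∂[v_2,v_3] = [v_3] − [v_2].
This gives a 4×4 integer matrix of rank 3; reducing to Smith normal form yields diagonal entries (1,1,1).

Now H_k = ker ∂_k / im ∂_{k+1}, so:

  H_0: rank C_0 − rank ∂_1 = 4 − 3 = 1, and the invariant factors of ∂_1 are all 1, so H_0 ≅ Z.
  H_1: rank ker ∂_1 − rank ∂_2 = (4 − 3) − 0 = 1, and there is no ∂_2, so H_1 ≅ Z.

H_0 ≅ Z,  H_1 ≅ Z.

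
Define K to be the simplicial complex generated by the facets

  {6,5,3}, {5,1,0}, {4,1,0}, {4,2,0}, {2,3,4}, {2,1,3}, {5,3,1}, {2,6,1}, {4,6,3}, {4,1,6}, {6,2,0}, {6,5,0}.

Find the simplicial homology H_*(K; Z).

H_0 = Z,  H_1 = Z_2,  H_2 = 0.

Order the vertices as 0 < 1 < 2 < 3 < 4 < 5 < 6. Listing each simplex with vertices in this order, K has dimension 2 with simplices:

  0-simplices (7): [0], [1], [2], [3], [4], [5], [6]
  1-simplices (18): [0,1], [0,2], [0,4], [0,5], [0,6], [1,2], [1,3], [1,4], [1,5], [1,6], [2,3], [2,4], [2,6], [3,4], [3,5], [3,6], [4,6], [5,6]
  2-simplices (12): [0,1,4], [0,1,5], [0,2,4], [0,2,6], [0,5,6], [1,2,3], [1,2,6], [1,3,5], [1,4,6], [2,3,4], [3,4,6], [3,5,6]

giving chain groups C_0 ≅ Z^7, C_1 ≅ Z^18, C_2 ≅ Z^12.

Boundary ∂_1: C_1 → C_0 maps an edge to its endpoints' difference, ∂[p,q] = q − p. For instance
  ∂[3,5] = [5] − [3].
The 7×18 boundary matrix has rank 6 and Smith normal form diag(1,1,1,1,1,1).

The boundary map ∂_2: C_2 → C_1 sends each 2-simplex [p,q,r] to [q,r] − [p,r] + [p,q]. For instance
  ∂[0,1,5] = [1,5] − [0,5] + [0,1],
  ∂[3,4,6] = [4,6] − [3,6] + [3,4].
As a 18×12 matrix over Z this has rank 12, with invariant factors (1,1,1,1,1,1,1,1,1,1,1,2).

Reading off H_k = ker ∂_k / im ∂_{k+1}:

  H_0: rank C_0 − rank ∂_1 = 7 − 6 = 1, and the invariant factors of ∂_1 are all 1, so H_0 = Z.
  H_1: rank ker ∂_1 − rank ∂_2 = (18 − 6) − 12 = 0, and ∂_2 has invariant factor 2 > 1, so H_1 = Z_2.
  H_2: rank ker ∂_2 − rank ∂_3 = (12 − 12) − 0 = 0, and there is no ∂_3, so H_2 = 0.

As a check, the Euler characteristic is 7 − 18 + 12 = 1, which agrees with 1 − 0 + 0 = 1.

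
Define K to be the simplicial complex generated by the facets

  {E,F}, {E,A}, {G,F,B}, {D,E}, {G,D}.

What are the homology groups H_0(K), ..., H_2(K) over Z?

We work with the vertex ordering A < B < D < E < F < G. The simplices of K, each written with vertices in increasing order, are:

  0-simplices (6): A, B, D, E, F, G
  1-simplices (7): AE, BF, BG, DE, DG, EF, FG
  2-simplices (1): BFG

so the chain groups are C_0 ≅ Z^6, C_1 ≅ Z^7, C_2 ≅ Z^1.

∂_1: C_1 → C_0 maps an edge to its endpoints' difference, ∂[p,q] = q − p.
The resulting 6×7 matrix has rank 5, and its Smith normal form has invariant factors (1,1,1,1,1).

Boundary ∂_2: C_2 → C_1 acts by ∂[p,q,r] = [q,r] − [p,r] + [p,q]. For instance
  ∂BFG = FG − BG + BF.
The resulting 7×1 matrix has rank 1, and its Smith normal form has invariant factors (1).

From H_k ≅ ker(∂_k) / im(∂_{k+1}) we obtain:

  H_0: rank C_0 − rank ∂_1 = 6 − 5 = 1, and the invariant factors of ∂_1 are all 1, so H_0 ≅ Z.
  H_1: rank ker ∂_1 − rank ∂_2 = (7 − 5) − 1 = 1, and the invariant factors of ∂_2 are all 1, so H_1 ≅ Z.
  H_2: rank ker ∂_2 − rank ∂_3 = (1 − 1) − 0 = 0, and there is no ∂_3, so H_2 ≅ 0.

H_0 ≅ Z,  H_1 ≅ Z,  H_2 = 0.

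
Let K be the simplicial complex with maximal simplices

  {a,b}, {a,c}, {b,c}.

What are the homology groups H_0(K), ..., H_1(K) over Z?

We work with the vertex ordering a < b < c. The simplices of K, each written with vertices in increasing order, are:

  0-simplices (3): a, b, c
  1-simplices (3): ab, ac, bc

so the chain groups are C_0 ≅ Z^3, C_1 ≅ Z^3.

Boundary ∂_1: C_1 → C_0 is given by ∂[p,q] = [q] − [p]. For instance
  ∂bc = c − b.
As a 3×3 matrix over Z this has rank 2, with invariant factors (1,1).

Reading off H_k = ker ∂_k / im ∂_{k+1}:

  H_0: rank C_0 − rank ∂_1 = 3 − 2 = 1, and the invariant factors of ∂_1 are all 1, so H_0 = Z.
  H_1: rank ker ∂_1 − rank ∂_2 = (3 − 2) − 0 = 1, and there is no ∂_2, so H_1 = Z.

As a check, the Euler characteristic is 3 − 3 = 0, which agrees with 1 − 1 = 0.

H_0 ≅ Z,  H_1 ≅ Z.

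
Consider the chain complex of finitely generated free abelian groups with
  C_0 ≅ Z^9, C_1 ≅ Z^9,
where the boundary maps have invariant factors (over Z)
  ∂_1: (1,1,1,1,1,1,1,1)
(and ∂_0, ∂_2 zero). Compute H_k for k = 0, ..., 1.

H_0: b_0 = 9 − 0 − 8 = 1; torsion from ∂_1 factors > 1: none. So H_0 ≅ Z.
H_1: b_1 = 9 − 8 − 0 = 1; torsion from ∂_2 factors > 1: none. So H_1 ≅ Z.

H_0 ≅ Z,  H_1 ≅ Z.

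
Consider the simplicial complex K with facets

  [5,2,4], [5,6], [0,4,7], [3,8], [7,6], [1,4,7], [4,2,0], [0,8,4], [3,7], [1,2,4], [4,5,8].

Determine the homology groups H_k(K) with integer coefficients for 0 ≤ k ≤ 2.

K has 9 vertices, 17 edges, 7 triangles.
rank ∂_0 = 0, rank ∂_1 = 8 ⇒ b_0 = 9 − 0 − 8 = 1; all invariant factors of ∂_1 are 1 so no torsion. So H_0 ≅ Z.
rank ∂_1 = 8, rank ∂_2 = 7 ⇒ b_1 = 17 − 8 − 7 = 2; all invariant factors of ∂_2 are 1 so no torsion. So H_1 ≅ Z^2.
rank ∂_2 = 7, rank ∂_3 = 0 ⇒ b_2 = 7 − 7 − 0 = 0. So H_2 ≅ 0.

H_0 ≅ Z,  H_1 ≅ Z^2,  H_2 = 0.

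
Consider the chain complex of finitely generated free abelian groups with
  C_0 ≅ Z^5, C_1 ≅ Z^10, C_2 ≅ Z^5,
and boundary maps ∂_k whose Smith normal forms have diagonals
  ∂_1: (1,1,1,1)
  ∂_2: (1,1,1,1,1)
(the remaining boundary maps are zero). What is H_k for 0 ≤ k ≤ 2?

H_0 ≅ Z,  H_1 ≅ Z,  H_2 = 0.

H_0: b_0 = 5 − 0 − 4 = 1; torsion from ∂_1 factors > 1: none. So H_0 ≅ Z.
H_1: b_1 = 10 − 4 − 5 = 1; torsion from ∂_2 factors > 1: none. So H_1 ≅ Z.
H_2: b_2 = 5 − 5 − 0 = 0; torsion from ∂_3 factors > 1: none. So H_2 ≅ 0.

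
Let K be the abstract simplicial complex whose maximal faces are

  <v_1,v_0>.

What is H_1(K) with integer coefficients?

H_1 ≅ 0.

Order the vertices as v_0 < v_1. Listing each simplex with vertices in this order, K has dimension 1 with simplices:

  0-simplices (2): [v_0], [v_1]
  1-simplices (1): [v_0,v_1]

Hence C_0 ≅ Z^2, C_1 ≅ Z^1.

∂_1: C_1 → C_0 is given by ∂[p,q] = [q] − [p].
The 2×1 boundary matrix has rank 1 and Smith normal form diag(1).

Computing H_k = (kernel of ∂_k) / (image of ∂_{k+1}):

  H_1: rank ker ∂_1 − rank ∂_2 = (1 − 1) − 0 = 0, and there is no ∂_2, so H_1 ≅ 0.

(K is a triangulation of the 1-simplex.)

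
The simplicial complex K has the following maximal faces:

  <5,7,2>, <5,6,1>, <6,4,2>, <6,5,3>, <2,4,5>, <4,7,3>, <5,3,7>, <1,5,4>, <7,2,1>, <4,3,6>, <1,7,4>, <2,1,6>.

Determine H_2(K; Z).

H_2 ≅ 0.

We work with the vertex ordering 1 < 2 < 3 < 4 < 5 < 6 < 7. The simplices of K, each written with vertices in increasing order, are:

  0-simplices (7): [1], [2], [3], [4], [5], [6], [7]
  1-simplices (18): [1,2], [1,4], [1,5], [1,6], [1,7], [2,4], [2,5], [2,6], [2,7], [3,4], [3,5], [3,6], [3,7], [4,5], [4,6], [4,7], [5,6], [5,7]
  2-simplices (12): [1,2,6], [1,2,7], [1,4,5], [1,4,7], [1,5,6], [2,4,5], [2,4,6], [2,5,7], [3,4,6], [3,4,7], [3,5,6], [3,5,7]

giving chain groups C_0 ≅ Z^7, C_1 ≅ Z^18, C_2 ≅ Z^12.

The boundary map ∂_1: C_1 → C_0 maps an edge to its endpoints' difference, ∂[p,q] = q − p. For instance
  ∂[4,6] = [6] − [4].
The resulting 7×18 matrix has rank 6, and its Smith normal form has invariant factors (1,1,1,1,1,1).

∂_2: C_2 → C_1 sends each 2-simplex [p,q,r] to [q,r] − [p,r] + [p,q]. For instance
  ∂[3,4,7] = [4,7] − [3,7] + [3,4],
  ∂[2,4,6] = [4,6] − [2,6] + [2,4].
As a 18×12 matrix over Z this has rank 12, with invariant factors (1,1,1,1,1,1,1,1,1,1,1,2).

Reading off H_k = ker ∂_k / im ∂_{k+1}:

  H_2: rank ker ∂_2 − rank ∂_3 = (12 − 12) − 0 = 0, and there is no ∂_3, so H_2 = 0.

(K is a triangulation of the real projective plane RP^2.)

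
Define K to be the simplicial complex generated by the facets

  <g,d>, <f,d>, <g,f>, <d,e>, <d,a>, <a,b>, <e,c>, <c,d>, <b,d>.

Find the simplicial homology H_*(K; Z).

Take the total order a < b < c < d < e < f < g on the vertex set. Then K (dimension 1) consists of the simplices:

  0-simplices (7): a, b, c, d, e, f, g
  1-simplices (9): ab, ad, bd, cd, ce, de, df, dg, fg

Hence C_0 ≅ Z^7, C_1 ≅ Z^9.

Boundary ∂_1: C_1 → C_0 maps an edge to its endpoints' difference, ∂[p,q] = q − p. For instance
  ∂ce = e − c.
This gives a 7×9 integer matrix of rank 6; reducing to Smith normal form yields diagonal entries (1,1,1,1,1,1).

Now H_k = ker ∂_k / im ∂_{k+1}, so:

  H_0: rank C_0 − rank ∂_1 = 7 − 6 = 1, and the invariant factors of ∂_1 are all 1, so H_0 ≅ Z.
  H_1: rank ker ∂_1 − rank ∂_2 = (9 − 6) − 0 = 3, and there is no ∂_2, so H_1 ≅ Z^3.

As a check, the Euler characteristic is 7 − 9 = -2, which agrees with 1 − 3 = -2.

H_0 ≅ Z,  H_1 ≅ Z^3.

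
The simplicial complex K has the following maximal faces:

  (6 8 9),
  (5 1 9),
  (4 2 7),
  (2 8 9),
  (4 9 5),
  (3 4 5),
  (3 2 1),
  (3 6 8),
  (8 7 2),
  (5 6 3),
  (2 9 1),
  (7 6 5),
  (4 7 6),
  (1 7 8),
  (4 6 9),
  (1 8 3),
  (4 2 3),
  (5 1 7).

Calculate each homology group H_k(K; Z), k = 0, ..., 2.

H_0 ≅ Z,  H_1 ≅ Z ⊕ Z/2,  H_2 = 0.

Fix the vertex order 1 < 2 < 3 < 4 < 5 < 6 < 7 < 8 < 9 and write every simplex with vertices in increasing order. Then dim K = 2 and the simplices of K are:

  0-simplices (9): [1], [2], [3], [4], [5], [6], [7], [8], [9]
  1-simplices (27): (27 of them)
  2-simplices (18): [1,2,3], [1,2,9], [1,3,8], [1,5,7], [1,5,9], [1,7,8], [2,3,4], [2,4,7], [2,7,8], [2,8,9], [3,4,5], [3,5,6], [3,6,8], [4,5,9], [4,6,7], [4,6,9], [5,6,7], [6,8,9]

Hence C_0 ≅ Z^9, C_1 ≅ Z^27, C_2 ≅ Z^18.

∂_1: C_1 → C_0 sends each edge [p,q] (with p < q) to q − p. For instance
  ∂[2,8] = [8] − [2].
As a 9×27 matrix over Z this has rank 8, with invariant factors (1,1,1,1,1,1,1,1).

Boundary ∂_2: C_2 → C_1 sends each 2-simplex [p,q,r] to [q,r] − [p,r] + [p,q]. For instance
  ∂[1,2,9] = [2,9] − [1,9] + [1,2],
  ∂[2,4,7] = [4,7] − [2,7] + [2,4].
As a 27×18 matrix over Z this has rank 18, with invariant factors (1,1,1,1,1,1,1,1,1,1,1,1,1,1,1,1,1,2).

Computing H_k = (kernel of ∂_k) / (image of ∂_{k+1}):

  H_0: rank C_0 − rank ∂_1 = 9 − 8 = 1, and the invariant factors of ∂_1 are all 1, so H_0 = Z.
  H_1: rank ker ∂_1 − rank ∂_2 = (27 − 8) − 18 = 1, and ∂_2 has invariant factor 2 > 1, so H_1 = Z ⊕ Z/2.
  H_2: rank ker ∂_2 − rank ∂_3 = (18 − 18) − 0 = 0, and there is no ∂_3, so H_2 = 0.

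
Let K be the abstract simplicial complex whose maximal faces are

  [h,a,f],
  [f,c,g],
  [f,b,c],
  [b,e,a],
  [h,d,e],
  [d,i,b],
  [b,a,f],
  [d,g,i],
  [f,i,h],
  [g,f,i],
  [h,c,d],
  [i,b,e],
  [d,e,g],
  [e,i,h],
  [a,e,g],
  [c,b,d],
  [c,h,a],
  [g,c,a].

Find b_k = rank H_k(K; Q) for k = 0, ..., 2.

b_0 = 1, b_1 = 1, b_2 = 0.

K has 9 vertices, 27 edges, 18 triangles.
rank ∂_0 = 0, rank ∂_1 = 8 ⇒ b_0 = 9 − 0 − 8 = 1; all invariant factors of ∂_1 are 1 so no torsion. So H_0 = Z.
rank ∂_1 = 8, rank ∂_2 = 18 ⇒ b_1 = 27 − 8 − 18 = 1; ∂_2 has invariant factor(s) [2] giving torsion. So H_1 = Z ⊕ Z/2Z.
rank ∂_2 = 18, rank ∂_3 = 0 ⇒ b_2 = 18 − 18 − 0 = 0. So H_2 = 0.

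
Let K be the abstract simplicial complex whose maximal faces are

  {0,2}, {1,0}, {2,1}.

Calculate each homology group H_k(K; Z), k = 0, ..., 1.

H_0 ≅ Z,  H_1 ≅ Z.

Take the total order 0 < 1 < 2 on the vertex set. Then K (dimension 1) consists of the simplices:

  0-simplices (3): [0], [1], [2]
  1-simplices (3): [0,1], [0,2], [1,2]

so the chain groups are C_0 ≅ Z^3, C_1 ≅ Z^3.

Boundary ∂_1: C_1 → C_0 sends each edge [p,q] (with p < q) to q − p. For instance
  ∂[0,2] = [2] − [0].
This gives a 3×3 integer matrix of rank 2; reducing to Smith normal form yields diagonal entries (1,1).

Reading off H_k = ker ∂_k / im ∂_{k+1}:

  H_0: rank C_0 − rank ∂_1 = 3 − 2 = 1, and the invariant factors of ∂_1 are all 1, so H_0 = Z.
  H_1: rank ker ∂_1 − rank ∂_2 = (3 − 2) − 0 = 1, and there is no ∂_2, so H_1 = Z.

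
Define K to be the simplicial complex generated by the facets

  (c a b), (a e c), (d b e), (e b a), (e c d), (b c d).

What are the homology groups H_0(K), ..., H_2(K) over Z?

H_0 ≅ Z,  H_1 = 0,  H_2 ≅ Z.

K has 5 vertices, 9 edges, 6 triangles.
rank ∂_0 = 0, rank ∂_1 = 4 ⇒ b_0 = 5 − 0 − 4 = 1; all invariant factors of ∂_1 are 1 so no torsion. So H_0 ≅ Z.
rank ∂_1 = 4, rank ∂_2 = 5 ⇒ b_1 = 9 − 4 − 5 = 0; all invariant factors of ∂_2 are 1 so no torsion. So H_1 ≅ 0.
rank ∂_2 = 5, rank ∂_3 = 0 ⇒ b_2 = 6 − 5 − 0 = 1. So H_2 ≅ Z.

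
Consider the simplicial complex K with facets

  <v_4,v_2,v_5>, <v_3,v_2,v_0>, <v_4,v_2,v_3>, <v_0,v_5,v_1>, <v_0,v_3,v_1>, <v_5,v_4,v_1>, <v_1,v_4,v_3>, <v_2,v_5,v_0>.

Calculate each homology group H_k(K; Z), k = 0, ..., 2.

H_0 = Z,  H_1 = 0,  H_2 = Z.

Fix the vertex order v_0 < v_1 < v_2 < v_3 < v_4 < v_5 and write every simplex with vertices in increasing order. Then dim K = 2 and the simplices of K are:

  0-simplices (6): [v_0], [v_1], [v_2], [v_3], [v_4], [v_5]
  1-simplices (12): [v_0,v_1], [v_0,v_2], [v_0,v_3], [v_0,v_5], [v_1,v_3], [v_1,v_4], [v_1,v_5], [v_2,v_3], [v_2,v_4], [v_2,v_5], [v_3,v_4], [v_4,v_5]
  2-simplices (8): [v_0,v_1,v_3], [v_0,v_1,v_5], [v_0,v_2,v_3], [v_0,v_2,v_5], [v_1,v_3,v_4], [v_1,v_4,v_5], [v_2,v_3,v_4], [v_2,v_4,v_5]

giving chain groups C_0 ≅ Z^6, C_1 ≅ Z^12, C_2 ≅ Z^8.

The boundary map ∂_1: C_1 → C_0 sends each edge [p,q] (with p < q) to q − p.
This gives a 6×12 integer matrix of rank 5; reducing to Smith normal form yields diagonal entries (1,1,1,1,1).

The boundary map ∂_2: C_2 → C_1 acts by ∂[p,q,r] = [q,r] − [p,r] + [p,q]. For instance
  ∂[v_1,v_3,v_4] = [v_3,v_4] − [v_1,v_4] + [v_1,v_3],
  ∂[v_0,v_1,v_3] = [v_1,v_3] − [v_0,v_3] + [v_0,v_1].
This gives a 12×8 integer matrix of rank 7; reducing to Smith normal form yields diagonal entries (1,1,1,1,1,1,1).

Computing H_k = (kernel of ∂_k) / (image of ∂_{k+1}):

  H_0: rank C_0 − rank ∂_1 = 6 − 5 = 1, and the invariant factors of ∂_1 are all 1, so H_0 = Z.
  H_1: rank ker ∂_1 − rank ∂_2 = (12 − 5) − 7 = 0, and the invariant factors of ∂_2 are all 1, so H_1 = 0.
  H_2: rank ker ∂_2 − rank ∂_3 = (8 − 7) − 0 = 1, and there is no ∂_3, so H_2 = Z.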